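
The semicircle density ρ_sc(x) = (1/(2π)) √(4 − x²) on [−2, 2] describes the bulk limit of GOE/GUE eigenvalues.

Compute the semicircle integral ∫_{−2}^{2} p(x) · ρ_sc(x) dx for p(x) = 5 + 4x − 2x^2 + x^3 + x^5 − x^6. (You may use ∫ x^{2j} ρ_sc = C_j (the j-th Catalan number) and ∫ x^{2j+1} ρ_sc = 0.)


Write p(x) = Σ a_i x^i, split into monomials and integrate each against ρ_sc separately.
Using ∫ x^{2j} ρ_sc = C_j = (1/(j+1)) C(2j, j) (Catalan numbers) and ∫ x^{2j+1} ρ_sc = 0 (odd monomials vanish by symmetry):
  i = 0 (even): a_0 · C_{0} = 5 · 1 = 5
  i = 1 (odd): ∫ x^1 ρ_sc = 0 (vanishes)
  i = 2 (even): a_2 · C_{1} = -2 · 1 = -2
  i = 3 (odd): ∫ x^3 ρ_sc = 0 (vanishes)
  i = 5 (odd): ∫ x^5 ρ_sc = 0 (vanishes)
  i = 6 (even): a_6 · C_{3} = -1 · 5 = -5

Summing the contributions: ∫_{−2}^{2} p(x) ρ_sc(x) dx = 5 + (-2) + (-5) = -2.


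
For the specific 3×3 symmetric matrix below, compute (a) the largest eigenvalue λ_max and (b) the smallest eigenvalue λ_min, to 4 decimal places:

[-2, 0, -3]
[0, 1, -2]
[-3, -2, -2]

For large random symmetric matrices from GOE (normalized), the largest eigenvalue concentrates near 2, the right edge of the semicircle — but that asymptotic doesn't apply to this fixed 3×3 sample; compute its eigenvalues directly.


Since M is real symmetric, all three eigenvalues are real; they are the roots of det(λI − M) = λ³ − (tr M) λ² + s λ − det M, where s is the sum of the principal 2×2 minors.
tr M = -2 + 1 + (-2) = -3.
s = ((-2)·1 − 0²) + ((-2)·(-2) − (-3)²) + (1·(-2) − (-2)²) = -2 + (-5) + (-6) = -13.
det M (expand along row 1) = (-2)·(-6) − 0·(-6) + (-3)·3 = 3.
Characteristic polynomial: λ³ + 3λ² − 13λ − 3 = 0.
Substitute λ = y + (tr M)/3 = y − 1.000000 to remove the quadratic term: y³ + p·y + q = 0 with p = s − (tr M)²/3 = -16.000000 and q = −2(tr M)³/27 + (tr M)·s/3 − det M = 12.000000.
Three real roots ⇒ use the trigonometric (Viète) form: r = 2√(−p/3) = 4.618802, φ = arccos(3q/(p·r)) = arccos(-0.487139) = 2.079607 rad.
y_k = r·cos(φ/3 − 2πk/3) for k = 0, 1, 2 gives y = 3.552799, 0.779616, -4.332415.
λ_k = y_k − 1.000000 gives λ = 2.5528, -0.2204, -5.3324 (check: the sum is -3.0000 = tr M).

Hence λ_max = 2.5528 and λ_min = -5.3324.


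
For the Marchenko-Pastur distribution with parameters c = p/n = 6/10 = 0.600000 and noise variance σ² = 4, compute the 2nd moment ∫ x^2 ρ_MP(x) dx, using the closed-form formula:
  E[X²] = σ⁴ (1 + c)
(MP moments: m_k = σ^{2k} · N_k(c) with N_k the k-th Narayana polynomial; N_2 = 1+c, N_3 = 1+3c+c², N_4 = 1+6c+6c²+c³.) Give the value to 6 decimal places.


E[X²] = σ⁴ (1 + c) (second MP moment). With σ² = 4 (so σ⁴ = 16) and c = 6/10 = 0.600000: E[X²] = 16 · (1 + 0.600000) = 16 · 1.600000.

So E[X^2] = 25.600000.


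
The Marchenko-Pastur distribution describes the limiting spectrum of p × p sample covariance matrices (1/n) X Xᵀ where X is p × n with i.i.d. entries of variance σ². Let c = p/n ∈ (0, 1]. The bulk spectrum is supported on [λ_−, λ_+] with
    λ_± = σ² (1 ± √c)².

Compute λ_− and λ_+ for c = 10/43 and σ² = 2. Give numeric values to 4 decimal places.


c = 10/43 = 0.232558; √c = 0.482243.
λ_− = σ² (1 − √c)² = 2 · (1 − 0.482243)² = 2 · (0.517757)² = 0.536145.
λ_+ = σ² (1 + √c)² = 2 · (1 + 0.482243)² = 2 · (1.482243)² = 4.394088.

Rounded to 4 decimal places: λ_− ≈ 0.5361, λ_+ ≈ 4.3941.


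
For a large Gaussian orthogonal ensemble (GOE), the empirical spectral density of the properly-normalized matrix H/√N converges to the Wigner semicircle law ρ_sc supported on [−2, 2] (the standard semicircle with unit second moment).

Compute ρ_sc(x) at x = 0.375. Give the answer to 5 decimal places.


ρ_sc(x) = (1/(2π)) √(4 − x²). With x = 0.375:
  4 − x² = 4 − (0.375)² = 4 − 0.140625 = 3.859375.
  √(4 − x²) = 1.964529.
  1/(2π) = 0.159155.
  ρ_sc(0.375) = 0.159155 · 1.964529 = 0.312665.

Rounded to 5 decimal places: ρ_sc(0.375) ≈ 0.31266.


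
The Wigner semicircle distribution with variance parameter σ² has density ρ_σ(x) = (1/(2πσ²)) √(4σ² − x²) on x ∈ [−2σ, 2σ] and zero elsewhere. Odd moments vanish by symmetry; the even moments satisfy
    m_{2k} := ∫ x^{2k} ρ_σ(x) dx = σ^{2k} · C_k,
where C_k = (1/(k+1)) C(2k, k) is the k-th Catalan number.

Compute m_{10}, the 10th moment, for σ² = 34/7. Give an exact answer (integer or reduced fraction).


By the scaled semicircle moment identity, m_{2k} = σ^{2k} · C_k with k = 5.
C_5 = (1/(k+1)) · C(2k, k) = (1/6) · C(10, 5) = (1/6) · 252 = 42.
σ^{2k} = (σ²)^k = (34/7)^5 = 45435424/16807.

Therefore m_{10} = σ^{10} · C_5 = (45435424/16807) · 42 = 272612544/2401.


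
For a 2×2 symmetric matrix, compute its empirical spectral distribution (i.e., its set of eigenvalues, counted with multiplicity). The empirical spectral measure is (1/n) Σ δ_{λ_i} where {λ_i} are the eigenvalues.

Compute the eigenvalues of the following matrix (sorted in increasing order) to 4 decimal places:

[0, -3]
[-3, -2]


Since M is real symmetric, both eigenvalues are real; they are the roots of det(λI − M) = λ² − (tr M) λ + det M.
tr M = 0 + (-2) = -2.
det M = 0·(-2) − (-3)² = 0 − 9 = -9.
Characteristic polynomial: λ² + 2λ − 9 = 0.
Discriminant Δ = (tr M)² − 4·det M = 4 − (-36) = 40; √Δ = 6.324555.
λ = (tr M ± √Δ)/2 = (-2 ± 6.324555)/2, giving (tr M − √Δ)/2 = -4.1623 and (tr M + √Δ)/2 = 2.1623.

Eigenvalues sorted in increasing order: [-4.1623, 2.1623].


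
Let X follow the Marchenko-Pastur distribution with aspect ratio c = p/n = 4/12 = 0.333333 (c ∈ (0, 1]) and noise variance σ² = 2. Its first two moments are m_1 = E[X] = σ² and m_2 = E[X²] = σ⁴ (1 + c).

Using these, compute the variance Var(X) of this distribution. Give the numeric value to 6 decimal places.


m_1 = E[X] = σ² = 2, so m_1² = 4.
m_2 = E[X²] = σ⁴ (1 + c) = 4 · (1 + 0.333333) = 4 · 1.333333 = 5.333333.
(Note m_2 − m_1² simplifies to c · σ⁴ = 0.333333 · 4.)

Var(X) = m_2 − m_1² = 5.333333 − 4 = 1.333333.


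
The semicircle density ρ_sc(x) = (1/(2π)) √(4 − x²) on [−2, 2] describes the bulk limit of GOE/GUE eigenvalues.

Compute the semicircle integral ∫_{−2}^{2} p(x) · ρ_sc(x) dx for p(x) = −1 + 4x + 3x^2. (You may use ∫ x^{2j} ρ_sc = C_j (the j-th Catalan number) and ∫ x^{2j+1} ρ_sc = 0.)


Write p(x) = Σ a_i x^i, split into monomials and integrate each against ρ_sc separately.
Using ∫ x^{2j} ρ_sc = C_j = (1/(j+1)) C(2j, j) (Catalan numbers) and ∫ x^{2j+1} ρ_sc = 0 (odd monomials vanish by symmetry):
  i = 0 (even): a_0 · C_{0} = -1 · 1 = -1
  i = 1 (odd): ∫ x^1 ρ_sc = 0 (vanishes)
  i = 2 (even): a_2 · C_{1} = 3 · 1 = 3

Summing the contributions: ∫_{−2}^{2} p(x) ρ_sc(x) dx = (-1) + 3 = 2.


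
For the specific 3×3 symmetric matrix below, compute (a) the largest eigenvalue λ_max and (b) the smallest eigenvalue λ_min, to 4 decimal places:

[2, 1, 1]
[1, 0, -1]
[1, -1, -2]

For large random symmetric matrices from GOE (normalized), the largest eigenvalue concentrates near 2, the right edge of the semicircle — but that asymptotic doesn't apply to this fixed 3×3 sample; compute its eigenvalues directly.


Since M is real symmetric, all three eigenvalues are real; they are the roots of det(λI − M) = λ³ − (tr M) λ² + s λ − det M, where s is the sum of the principal 2×2 minors.
tr M = 2 + 0 + (-2) = 0.
s = (2·0 − 1²) + (2·(-2) − 1²) + (0·(-2) − (-1)²) = -1 + (-5) + (-1) = -7.
det M (expand along row 1) = 2·(-1) − 1·(-1) + 1·(-1) = -2.
Characteristic polynomial: λ³ − 7λ + 2 = 0.
Substitute λ = y + (tr M)/3 = y + 0.000000 to remove the quadratic term: y³ + p·y + q = 0 with p = s − (tr M)²/3 = -7.000000 and q = −2(tr M)³/27 + (tr M)·s/3 − det M = 2.000000.
Three real roots ⇒ use the trigonometric (Viète) form: r = 2√(−p/3) = 3.055050, φ = arccos(3q/(p·r)) = arccos(-0.280566) = 1.855180 rad.
y_k = r·cos(φ/3 − 2πk/3) for k = 0, 1, 2 gives y = 2.489289, 0.289169, -2.778457.
λ_k = y_k + 0.000000 gives λ = 2.4893, 0.2892, -2.7785 (check: the sum is 0.0000 = tr M).

Hence λ_max = 2.4893 and λ_min = -2.7785.


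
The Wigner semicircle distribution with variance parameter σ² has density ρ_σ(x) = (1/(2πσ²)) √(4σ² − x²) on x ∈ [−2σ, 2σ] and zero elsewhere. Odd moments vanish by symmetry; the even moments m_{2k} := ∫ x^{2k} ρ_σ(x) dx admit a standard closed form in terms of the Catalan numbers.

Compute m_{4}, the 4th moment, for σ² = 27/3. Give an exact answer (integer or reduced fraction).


By the scaled semicircle moment identity, m_{2k} = σ^{2k} · C_k with k = 2.
C_2 = (1/(k+1)) · C(2k, k) = (1/3) · C(4, 2) = (1/3) · 6 = 2.
σ^{2k} = (σ²)^k = (27/3)^2 = 81.

Therefore m_{4} = σ^{4} · C_2 = 81 · 2 = 162.


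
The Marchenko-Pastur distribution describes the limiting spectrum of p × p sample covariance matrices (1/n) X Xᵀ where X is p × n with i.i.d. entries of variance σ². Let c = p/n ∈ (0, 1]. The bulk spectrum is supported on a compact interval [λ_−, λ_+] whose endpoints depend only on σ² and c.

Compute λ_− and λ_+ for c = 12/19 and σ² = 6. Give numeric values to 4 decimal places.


c = 12/19 = 0.631579; √c = 0.794719.
λ_− = σ² (1 − √c)² = 6 · (1 − 0.794719)² = 6 · (0.205281)² = 0.252841.
λ_+ = σ² (1 + √c)² = 6 · (1 + 0.794719)² = 6 · (1.794719)² = 19.326107.

Rounded to 4 decimal places: λ_− ≈ 0.2528, λ_+ ≈ 19.3261.


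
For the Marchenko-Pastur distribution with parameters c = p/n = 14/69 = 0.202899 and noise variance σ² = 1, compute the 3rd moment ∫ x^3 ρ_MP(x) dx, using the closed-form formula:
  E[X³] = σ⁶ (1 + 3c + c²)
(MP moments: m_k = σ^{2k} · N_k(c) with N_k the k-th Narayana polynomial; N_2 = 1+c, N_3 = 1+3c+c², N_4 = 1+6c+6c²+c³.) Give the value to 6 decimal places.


E[X³] = σ⁶ (1 + 3c + c²) (third MP moment). With σ² = 1 (so σ⁶ = 1) and c = 14/69 = 0.202899: E[X³] = 1 · (1 + 3·0.202899 + (0.202899)²) = 1 · 1.649863.

So E[X^3] = 1.649863.


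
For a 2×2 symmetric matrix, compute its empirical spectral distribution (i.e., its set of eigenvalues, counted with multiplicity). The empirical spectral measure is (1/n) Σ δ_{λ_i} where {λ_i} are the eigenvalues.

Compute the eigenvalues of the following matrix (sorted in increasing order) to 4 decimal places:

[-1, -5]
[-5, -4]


Since M is real symmetric, both eigenvalues are real; they are the roots of det(λI − M) = λ² − (tr M) λ + det M.
tr M = -1 + (-4) = -5.
det M = (-1)·(-4) − (-5)² = 4 − 25 = -21.
Characteristic polynomial: λ² + 5λ − 21 = 0.
Discriminant Δ = (tr M)² − 4·det M = 25 − (-84) = 109; √Δ = 10.440307.
λ = (tr M ± √Δ)/2 = (-5 ± 10.440307)/2, giving (tr M − √Δ)/2 = -7.7202 and (tr M + √Δ)/2 = 2.7202.

Eigenvalues sorted in increasing order: [-7.7202, 2.7202].


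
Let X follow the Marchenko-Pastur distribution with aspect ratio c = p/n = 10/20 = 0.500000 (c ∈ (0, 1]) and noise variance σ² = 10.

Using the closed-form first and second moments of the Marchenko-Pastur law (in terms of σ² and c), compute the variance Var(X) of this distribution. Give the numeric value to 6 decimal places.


Recall the MP moments m_1 = E[X] = σ² and m_2 = E[X²] = σ⁴ (1 + c).
m_1 = E[X] = σ² = 10, so m_1² = 100.
m_2 = E[X²] = σ⁴ (1 + c) = 100 · (1 + 0.500000) = 100 · 1.500000 = 150.000000.
(Note m_2 − m_1² simplifies to c · σ⁴ = 0.500000 · 100.)

Var(X) = m_2 − m_1² = 150.000000 − 100 = 50.000000.


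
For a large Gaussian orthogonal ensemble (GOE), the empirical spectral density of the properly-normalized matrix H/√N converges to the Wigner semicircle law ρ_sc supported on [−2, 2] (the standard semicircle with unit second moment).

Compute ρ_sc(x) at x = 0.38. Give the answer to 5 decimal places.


ρ_sc(x) = (1/(2π)) √(4 − x²). With x = 0.38:
  4 − x² = 4 − (0.38)² = 4 − 0.144400 = 3.855600.
  √(4 − x²) = 1.963568.
  1/(2π) = 0.159155.
  ρ_sc(0.38) = 0.159155 · 1.963568 = 0.312512.

Rounded to 5 decimal places: ρ_sc(0.38) ≈ 0.31251.


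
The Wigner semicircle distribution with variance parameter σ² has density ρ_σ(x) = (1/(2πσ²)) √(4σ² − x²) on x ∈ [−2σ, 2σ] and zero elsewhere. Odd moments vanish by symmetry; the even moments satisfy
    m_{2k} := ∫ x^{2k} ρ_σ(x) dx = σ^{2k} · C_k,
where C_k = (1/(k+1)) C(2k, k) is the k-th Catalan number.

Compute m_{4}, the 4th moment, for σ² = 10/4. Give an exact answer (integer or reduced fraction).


By the scaled semicircle moment identity, m_{2k} = σ^{2k} · C_k with k = 2.
C_2 = (1/(k+1)) · C(2k, k) = (1/3) · C(4, 2) = (1/3) · 6 = 2.
σ^{2k} = (σ²)^k = (10/4)^2 = 25/4.

Therefore m_{4} = σ^{4} · C_2 = (25/4) · 2 = 25/2.


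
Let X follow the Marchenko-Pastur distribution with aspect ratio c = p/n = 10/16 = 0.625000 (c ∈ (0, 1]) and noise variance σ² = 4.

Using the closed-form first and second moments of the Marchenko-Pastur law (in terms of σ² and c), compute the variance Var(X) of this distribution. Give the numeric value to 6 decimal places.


Recall the MP moments m_1 = E[X] = σ² and m_2 = E[X²] = σ⁴ (1 + c).
m_1 = E[X] = σ² = 4, so m_1² = 16.
m_2 = E[X²] = σ⁴ (1 + c) = 16 · (1 + 0.625000) = 16 · 1.625000 = 26.000000.
(Note m_2 − m_1² simplifies to c · σ⁴ = 0.625000 · 16.)

Var(X) = m_2 − m_1² = 26.000000 − 16 = 10.000000.


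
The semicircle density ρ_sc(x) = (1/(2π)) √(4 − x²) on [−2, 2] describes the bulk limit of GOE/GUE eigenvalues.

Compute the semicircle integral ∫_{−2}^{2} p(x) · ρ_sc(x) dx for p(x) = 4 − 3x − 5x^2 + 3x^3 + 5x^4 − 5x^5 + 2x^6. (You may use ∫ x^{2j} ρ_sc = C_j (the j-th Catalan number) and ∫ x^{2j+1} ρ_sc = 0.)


Write p(x) = Σ a_i x^i, split into monomials and integrate each against ρ_sc separately.
Using ∫ x^{2j} ρ_sc = C_j = (1/(j+1)) C(2j, j) (Catalan numbers) and ∫ x^{2j+1} ρ_sc = 0 (odd monomials vanish by symmetry):
  i = 0 (even): a_0 · C_{0} = 4 · 1 = 4
  i = 1 (odd): ∫ x^1 ρ_sc = 0 (vanishes)
  i = 2 (even): a_2 · C_{1} = -5 · 1 = -5
  i = 3 (odd): ∫ x^3 ρ_sc = 0 (vanishes)
  i = 4 (even): a_4 · C_{2} = 5 · 2 = 10
  i = 5 (odd): ∫ x^5 ρ_sc = 0 (vanishes)
  i = 6 (even): a_6 · C_{3} = 2 · 5 = 10

Summing the contributions: ∫_{−2}^{2} p(x) ρ_sc(x) dx = 4 + (-5) + 10 + 10 = 19.


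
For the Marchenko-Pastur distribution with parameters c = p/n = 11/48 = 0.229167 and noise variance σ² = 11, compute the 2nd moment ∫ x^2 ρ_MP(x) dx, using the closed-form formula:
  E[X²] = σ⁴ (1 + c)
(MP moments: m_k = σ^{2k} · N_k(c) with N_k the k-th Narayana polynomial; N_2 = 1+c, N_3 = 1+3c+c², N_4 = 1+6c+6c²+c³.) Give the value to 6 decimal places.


E[X²] = σ⁴ (1 + c) (second MP moment). With σ² = 11 (so σ⁴ = 121) and c = 11/48 = 0.229167: E[X²] = 121 · (1 + 0.229167) = 121 · 1.229167.

So E[X^2] = 148.729167.


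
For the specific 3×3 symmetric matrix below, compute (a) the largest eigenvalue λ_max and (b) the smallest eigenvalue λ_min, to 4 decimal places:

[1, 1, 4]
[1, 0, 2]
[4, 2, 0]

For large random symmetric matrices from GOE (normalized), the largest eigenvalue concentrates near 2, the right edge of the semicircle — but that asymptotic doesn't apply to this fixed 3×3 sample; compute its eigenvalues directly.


Since M is real symmetric, all three eigenvalues are real; they are the roots of det(λI − M) = λ³ − (tr M) λ² + s λ − det M, where s is the sum of the principal 2×2 minors.
tr M = 1 + 0 + 0 = 1.
s = (1·0 − 1²) + (1·0 − 4²) + (0·0 − 2²) = -1 + (-16) + (-4) = -21.
det M (expand along row 1) = 1·(-4) − 1·(-8) + 4·2 = 12.
Characteristic polynomial: λ³ − λ² − 21λ − 12 = 0.
Substitute λ = y + (tr M)/3 = y + 0.333333 to remove the quadratic term: y³ + p·y + q = 0 with p = s − (tr M)²/3 = -21.333333 and q = −2(tr M)³/27 + (tr M)·s/3 − det M = -19.074074.
Three real roots ⇒ use the trigonometric (Viète) form: r = 2√(−p/3) = 5.333333, φ = arccos(3q/(p·r)) = arccos(0.502930) = 1.043811 rad.
y_k = r·cos(φ/3 − 2πk/3) for k = 0, 1, 2 gives y = 5.013750, -0.932052, -4.081698.
λ_k = y_k + 0.333333 gives λ = 5.3471, -0.5987, -3.7484 (check: the sum is 1.0000 = tr M).

Hence λ_max = 5.3471 and λ_min = -3.7484.


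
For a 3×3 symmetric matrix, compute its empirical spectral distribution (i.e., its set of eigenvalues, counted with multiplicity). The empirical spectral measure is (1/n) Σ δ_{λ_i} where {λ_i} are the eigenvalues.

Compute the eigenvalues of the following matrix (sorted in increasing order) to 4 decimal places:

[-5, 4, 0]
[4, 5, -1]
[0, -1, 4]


Since M is real symmetric, all three eigenvalues are real; they are the roots of det(λI − M) = λ³ − (tr M) λ² + s λ − det M, where s is the sum of the principal 2×2 minors.
tr M = -5 + 5 + 4 = 4.
s = ((-5)·5 − 4²) + ((-5)·4 − 0²) + (5·4 − (-1)²) = -41 + (-20) + 19 = -42.
det M (expand along row 1) = (-5)·19 − 4·16 + 0·(-4) = -159.
Characteristic polynomial: λ³ − 4λ² − 42λ + 159 = 0.
Substitute λ = y + (tr M)/3 = y + 1.333333 to remove the quadratic term: y³ + p·y + q = 0 with p = s − (tr M)²/3 = -47.333333 and q = −2(tr M)³/27 + (tr M)·s/3 − det M = 98.259259.
Three real roots ⇒ use the trigonometric (Viète) form: r = 2√(−p/3) = 7.944250, φ = arccos(3q/(p·r)) = arccos(-0.783925) = 2.471760 rad.
y_k = r·cos(φ/3 − 2πk/3) for k = 0, 1, 2 gives y = 5.396926, 2.350124, -7.747050.
λ_k = y_k + 1.333333 gives λ = 6.7303, 3.6835, -6.4137 (check: the sum is 4.0000 = tr M).

Eigenvalues sorted in increasing order: [-6.4137, 3.6835, 6.7303].


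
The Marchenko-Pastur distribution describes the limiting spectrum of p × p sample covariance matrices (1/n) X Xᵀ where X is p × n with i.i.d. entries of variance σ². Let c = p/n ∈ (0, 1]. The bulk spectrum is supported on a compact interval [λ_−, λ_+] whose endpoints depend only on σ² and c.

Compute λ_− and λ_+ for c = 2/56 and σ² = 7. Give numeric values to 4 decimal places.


c = 2/56 = 0.035714; √c = 0.188982.
λ_− = σ² (1 − √c)² = 7 · (1 − 0.188982)² = 7 · (0.811018)² = 4.604249.
λ_+ = σ² (1 + √c)² = 7 · (1 + 0.188982)² = 7 · (1.188982)² = 9.895751.

Rounded to 4 decimal places: λ_− ≈ 4.6042, λ_+ ≈ 9.8958.


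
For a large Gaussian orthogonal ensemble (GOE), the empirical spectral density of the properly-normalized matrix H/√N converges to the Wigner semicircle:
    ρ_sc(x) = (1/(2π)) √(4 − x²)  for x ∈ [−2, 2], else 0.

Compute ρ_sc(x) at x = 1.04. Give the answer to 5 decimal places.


ρ_sc(x) = (1/(2π)) √(4 − x²). With x = 1.04:
  4 − x² = 4 − (1.04)² = 4 − 1.081600 = 2.918400.
  √(4 − x²) = 1.708333.
  1/(2π) = 0.159155.
  ρ_sc(1.04) = 0.159155 · 1.708333 = 0.271890.

Rounded to 5 decimal places: ρ_sc(1.04) ≈ 0.27189.


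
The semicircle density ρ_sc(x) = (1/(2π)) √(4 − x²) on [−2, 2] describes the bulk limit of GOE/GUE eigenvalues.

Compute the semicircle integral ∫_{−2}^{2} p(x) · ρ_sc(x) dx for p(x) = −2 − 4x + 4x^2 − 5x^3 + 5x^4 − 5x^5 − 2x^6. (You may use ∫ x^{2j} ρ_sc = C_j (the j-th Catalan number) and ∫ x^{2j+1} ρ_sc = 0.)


Write p(x) = Σ a_i x^i, split into monomials and integrate each against ρ_sc separately.
Using ∫ x^{2j} ρ_sc = C_j = (1/(j+1)) C(2j, j) (Catalan numbers) and ∫ x^{2j+1} ρ_sc = 0 (odd monomials vanish by symmetry):
  i = 0 (even): a_0 · C_{0} = -2 · 1 = -2
  i = 1 (odd): ∫ x^1 ρ_sc = 0 (vanishes)
  i = 2 (even): a_2 · C_{1} = 4 · 1 = 4
  i = 3 (odd): ∫ x^3 ρ_sc = 0 (vanishes)
  i = 4 (even): a_4 · C_{2} = 5 · 2 = 10
  i = 5 (odd): ∫ x^5 ρ_sc = 0 (vanishes)
  i = 6 (even): a_6 · C_{3} = -2 · 5 = -10

Summing the contributions: ∫_{−2}^{2} p(x) ρ_sc(x) dx = (-2) + 4 + 10 + (-10) = 2.


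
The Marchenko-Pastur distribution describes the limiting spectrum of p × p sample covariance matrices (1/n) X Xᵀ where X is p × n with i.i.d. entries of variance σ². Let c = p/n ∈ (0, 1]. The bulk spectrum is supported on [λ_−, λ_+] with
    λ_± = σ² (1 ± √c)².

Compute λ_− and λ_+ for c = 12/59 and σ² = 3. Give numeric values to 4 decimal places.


c = 12/59 = 0.203390; √c = 0.450988.
λ_− = σ² (1 − √c)² = 3 · (1 − 0.450988)² = 3 · (0.549012)² = 0.904244.
λ_+ = σ² (1 + √c)² = 3 · (1 + 0.450988)² = 3 · (1.450988)² = 6.316095.

Rounded to 4 decimal places: λ_− ≈ 0.9042, λ_+ ≈ 6.3161.


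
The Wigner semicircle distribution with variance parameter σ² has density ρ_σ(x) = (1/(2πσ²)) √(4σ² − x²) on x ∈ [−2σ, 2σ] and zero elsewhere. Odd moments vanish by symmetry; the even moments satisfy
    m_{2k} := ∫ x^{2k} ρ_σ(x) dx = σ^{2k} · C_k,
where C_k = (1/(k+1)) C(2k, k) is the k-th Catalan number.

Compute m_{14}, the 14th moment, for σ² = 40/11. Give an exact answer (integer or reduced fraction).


By the scaled semicircle moment identity, m_{2k} = σ^{2k} · C_k with k = 7.
C_7 = (1/(k+1)) · C(2k, k) = (1/8) · C(14, 7) = (1/8) · 3432 = 429.
σ^{2k} = (σ²)^k = (40/11)^7 = 163840000000/19487171.

Therefore m_{14} = σ^{14} · C_7 = (163840000000/19487171) · 429 = 6389760000000/1771561.


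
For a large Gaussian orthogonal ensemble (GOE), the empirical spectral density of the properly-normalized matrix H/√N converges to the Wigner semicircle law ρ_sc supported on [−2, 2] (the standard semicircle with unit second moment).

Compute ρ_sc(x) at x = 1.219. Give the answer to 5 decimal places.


ρ_sc(x) = (1/(2π)) √(4 − x²). With x = 1.219:
  4 − x² = 4 − (1.219)² = 4 − 1.485961 = 2.514039.
  √(4 − x²) = 1.585572.
  1/(2π) = 0.159155.
  ρ_sc(1.219) = 0.159155 · 1.585572 = 0.252352.

Rounded to 5 decimal places: ρ_sc(1.219) ≈ 0.25235.


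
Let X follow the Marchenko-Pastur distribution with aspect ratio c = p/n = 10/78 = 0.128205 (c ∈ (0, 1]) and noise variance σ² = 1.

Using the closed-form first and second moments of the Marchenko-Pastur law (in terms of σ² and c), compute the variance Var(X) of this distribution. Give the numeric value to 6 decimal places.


Recall the MP moments m_1 = E[X] = σ² and m_2 = E[X²] = σ⁴ (1 + c).
m_1 = E[X] = σ² = 1, so m_1² = 1.
m_2 = E[X²] = σ⁴ (1 + c) = 1 · (1 + 0.128205) = 1 · 1.128205 = 1.128205.
(Note m_2 − m_1² simplifies to c · σ⁴ = 0.128205 · 1.)

Var(X) = m_2 − m_1² = 1.128205 − 1 = 0.128205.


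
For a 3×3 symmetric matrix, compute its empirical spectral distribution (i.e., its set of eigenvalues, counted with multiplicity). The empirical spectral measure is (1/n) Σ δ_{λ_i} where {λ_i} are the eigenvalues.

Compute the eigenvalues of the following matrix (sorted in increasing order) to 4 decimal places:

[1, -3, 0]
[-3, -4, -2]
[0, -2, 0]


Since M is real symmetric, all three eigenvalues are real; they are the roots of det(λI − M) = λ³ − (tr M) λ² + s λ − det M, where s is the sum of the principal 2×2 minors.
tr M = 1 + (-4) + 0 = -3.
s = (1·(-4) − (-3)²) + (1·0 − 0²) + ((-4)·0 − (-2)²) = -13 + 0 + (-4) = -17.
det M (expand along row 1) = 1·(-4) − (-3)·0 + 0·6 = -4.
Characteristic polynomial: λ³ + 3λ² − 17λ + 4 = 0.
Substitute λ = y + (tr M)/3 = y − 1.000000 to remove the quadratic term: y³ + p·y + q = 0 with p = s − (tr M)²/3 = -20.000000 and q = −2(tr M)³/27 + (tr M)·s/3 − det M = 23.000000.
Three real roots ⇒ use the trigonometric (Viète) form: r = 2√(−p/3) = 5.163978, φ = arccos(3q/(p·r)) = arccos(-0.668090) = 2.302435 rad.
y_k = r·cos(φ/3 − 2πk/3) for k = 0, 1, 2 gives y = 3.716328, 1.246941, -4.963269.
λ_k = y_k − 1.000000 gives λ = 2.7163, 0.2469, -5.9633 (check: the sum is -3.0000 = tr M).

Eigenvalues sorted in increasing order: [-5.9633, 0.2469, 2.7163].


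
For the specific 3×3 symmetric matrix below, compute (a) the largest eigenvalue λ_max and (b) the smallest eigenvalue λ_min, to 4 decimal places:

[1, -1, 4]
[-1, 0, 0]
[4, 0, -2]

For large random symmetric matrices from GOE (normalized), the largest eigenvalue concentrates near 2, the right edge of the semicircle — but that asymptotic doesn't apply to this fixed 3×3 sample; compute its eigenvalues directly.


Since M is real symmetric, all three eigenvalues are real; they are the roots of det(λI − M) = λ³ − (tr M) λ² + s λ − det M, where s is the sum of the principal 2×2 minors.
tr M = 1 + 0 + (-2) = -1.
s = (1·0 − (-1)²) + (1·(-2) − 4²) + (0·(-2) − 0²) = -1 + (-18) + 0 = -19.
det M (expand along row 1) = 1·0 − (-1)·2 + 4·0 = 2.
Characteristic polynomial: λ³ + λ² − 19λ − 2 = 0.
Substitute λ = y + (tr M)/3 = y − 0.333333 to remove the quadratic term: y³ + p·y + q = 0 with p = s − (tr M)²/3 = -19.333333 and q = −2(tr M)³/27 + (tr M)·s/3 − det M = 4.407407.
Three real roots ⇒ use the trigonometric (Viète) form: r = 2√(−p/3) = 5.077182, φ = arccos(3q/(p·r)) = arccos(-0.134702) = 1.705909 rad.
y_k = r·cos(φ/3 − 2πk/3) for k = 0, 1, 2 gives y = 4.278216, 0.228587, -4.506804.
λ_k = y_k − 0.333333 gives λ = 3.9449, -0.1047, -4.8401 (check: the sum is -1.0000 = tr M).

Hence λ_max = 3.9449 and λ_min = -4.8401.


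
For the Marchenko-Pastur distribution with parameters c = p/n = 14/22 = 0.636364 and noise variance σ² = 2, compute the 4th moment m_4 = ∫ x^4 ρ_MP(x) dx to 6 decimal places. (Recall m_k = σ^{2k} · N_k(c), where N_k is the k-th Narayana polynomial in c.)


E[X⁴] = σ⁸ (1 + 6c + 6c² + c³) (fourth MP moment). With σ² = 2 (so σ⁸ = 16) and c = 14/22 = 0.636364: E[X⁴] = 16 · (1 + 6·0.636364 + 6·(0.636364)² + (0.636364)³) = 16 · 7.505635.

So E[X^4] = 120.090158.


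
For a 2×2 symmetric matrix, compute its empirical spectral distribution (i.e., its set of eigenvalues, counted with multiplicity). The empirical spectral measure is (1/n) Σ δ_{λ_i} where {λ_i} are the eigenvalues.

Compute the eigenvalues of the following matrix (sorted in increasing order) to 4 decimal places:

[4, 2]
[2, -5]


Since M is real symmetric, both eigenvalues are real; they are the roots of det(λI − M) = λ² − (tr M) λ + det M.
tr M = 4 + (-5) = -1.
det M = 4·(-5) − 2² = -20 − 4 = -24.
Characteristic polynomial: λ² + λ − 24 = 0.
Discriminant Δ = (tr M)² − 4·det M = 1 − (-96) = 97; √Δ = 9.848858.
λ = (tr M ± √Δ)/2 = (-1 ± 9.848858)/2, giving (tr M − √Δ)/2 = -5.4244 and (tr M + √Δ)/2 = 4.4244.

Eigenvalues sorted in increasing order: [-5.4244, 4.4244].


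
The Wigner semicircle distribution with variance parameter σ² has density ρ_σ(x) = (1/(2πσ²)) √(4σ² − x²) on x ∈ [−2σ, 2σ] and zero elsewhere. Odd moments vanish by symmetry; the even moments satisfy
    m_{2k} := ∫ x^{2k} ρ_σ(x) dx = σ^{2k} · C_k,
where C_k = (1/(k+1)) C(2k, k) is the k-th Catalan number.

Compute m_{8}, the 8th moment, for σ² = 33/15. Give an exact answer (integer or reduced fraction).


By the scaled semicircle moment identity, m_{2k} = σ^{2k} · C_k with k = 4.
C_4 = (1/(k+1)) · C(2k, k) = (1/5) · C(8, 4) = (1/5) · 70 = 14.
σ^{2k} = (σ²)^k = (33/15)^4 = 14641/625.

Therefore m_{8} = σ^{8} · C_4 = (14641/625) · 14 = 204974/625.


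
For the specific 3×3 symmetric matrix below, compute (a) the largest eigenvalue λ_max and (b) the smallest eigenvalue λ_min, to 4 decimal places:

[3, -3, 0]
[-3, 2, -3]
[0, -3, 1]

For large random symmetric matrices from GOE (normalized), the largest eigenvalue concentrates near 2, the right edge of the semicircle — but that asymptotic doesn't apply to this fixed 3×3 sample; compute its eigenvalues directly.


Since M is real symmetric, all three eigenvalues are real; they are the roots of det(λI − M) = λ³ − (tr M) λ² + s λ − det M, where s is the sum of the principal 2×2 minors.
tr M = 3 + 2 + 1 = 6.
s = (3·2 − (-3)²) + (3·1 − 0²) + (2·1 − (-3)²) = -3 + 3 + (-7) = -7.
det M (expand along row 1) = 3·(-7) − (-3)·(-3) + 0·9 = -30.
Characteristic polynomial: λ³ − 6λ² − 7λ + 30 = 0.
Substitute λ = y + (tr M)/3 = y + 2.000000 to remove the quadratic term: y³ + p·y + q = 0 with p = s − (tr M)²/3 = -19.000000 and q = −2(tr M)³/27 + (tr M)·s/3 − det M = 0.000000.
Three real roots ⇒ use the trigonometric (Viète) form: r = 2√(−p/3) = 5.033223, φ = arccos(3q/(p·r)) = arccos(0.000000) = 1.570796 rad.
y_k = r·cos(φ/3 − 2πk/3) for k = 0, 1, 2 gives y = 4.358899, 0.000000, -4.358899.
λ_k = y_k + 2.000000 gives λ = 6.3589, 2.0000, -2.3589 (check: the sum is 6.0000 = tr M).

Hence λ_max = 6.3589 and λ_min = -2.3589.


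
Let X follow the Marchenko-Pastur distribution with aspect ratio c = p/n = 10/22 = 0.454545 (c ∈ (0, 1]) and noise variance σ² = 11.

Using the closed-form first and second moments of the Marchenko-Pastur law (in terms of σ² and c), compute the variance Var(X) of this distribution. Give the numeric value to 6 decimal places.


Recall the MP moments m_1 = E[X] = σ² and m_2 = E[X²] = σ⁴ (1 + c).
m_1 = E[X] = σ² = 11, so m_1² = 121.
m_2 = E[X²] = σ⁴ (1 + c) = 121 · (1 + 0.454545) = 121 · 1.454545 = 176.000000.
(Note m_2 − m_1² simplifies to c · σ⁴ = 0.454545 · 121.)

Var(X) = m_2 − m_1² = 176.000000 − 121 = 55.000000.


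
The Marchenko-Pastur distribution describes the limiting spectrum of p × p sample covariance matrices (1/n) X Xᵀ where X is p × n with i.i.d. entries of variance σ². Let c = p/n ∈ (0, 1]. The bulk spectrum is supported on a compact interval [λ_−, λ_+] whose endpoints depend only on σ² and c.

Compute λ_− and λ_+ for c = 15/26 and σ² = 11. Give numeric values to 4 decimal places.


c = 15/26 = 0.576923; √c = 0.759555.
λ_− = σ² (1 − √c)² = 11 · (1 − 0.759555)² = 11 · (0.240445)² = 0.635954.
λ_+ = σ² (1 + √c)² = 11 · (1 + 0.759555)² = 11 · (1.759555)² = 34.056353.

Rounded to 4 decimal places: λ_− ≈ 0.6360, λ_+ ≈ 34.0564.


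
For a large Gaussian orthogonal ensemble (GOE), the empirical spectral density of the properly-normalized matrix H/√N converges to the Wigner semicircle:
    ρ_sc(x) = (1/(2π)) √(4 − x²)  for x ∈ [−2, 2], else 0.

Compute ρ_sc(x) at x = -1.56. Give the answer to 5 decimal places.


ρ_sc(x) = (1/(2π)) √(4 − x²). With x = -1.56:
  4 − x² = 4 − (-1.56)² = 4 − 2.433600 = 1.566400.
  √(4 − x²) = 1.251559.
  1/(2π) = 0.159155.
  ρ_sc(-1.56) = 0.159155 · 1.251559 = 0.199192.

Rounded to 5 decimal places: ρ_sc(-1.56) ≈ 0.19919.


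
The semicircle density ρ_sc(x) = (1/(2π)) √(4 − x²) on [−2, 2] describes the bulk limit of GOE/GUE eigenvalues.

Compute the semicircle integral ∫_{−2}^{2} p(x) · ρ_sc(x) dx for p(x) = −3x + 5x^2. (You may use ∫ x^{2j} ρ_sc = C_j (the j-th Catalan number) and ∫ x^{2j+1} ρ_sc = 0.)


Write p(x) = Σ a_i x^i, split into monomials and integrate each against ρ_sc separately.
Using ∫ x^{2j} ρ_sc = C_j = (1/(j+1)) C(2j, j) (Catalan numbers) and ∫ x^{2j+1} ρ_sc = 0 (odd monomials vanish by symmetry):
  i = 1 (odd): ∫ x^1 ρ_sc = 0 (vanishes)
  i = 2 (even): a_2 · C_{1} = 5 · 1 = 5

Summing the contributions: ∫_{−2}^{2} p(x) ρ_sc(x) dx = 5.


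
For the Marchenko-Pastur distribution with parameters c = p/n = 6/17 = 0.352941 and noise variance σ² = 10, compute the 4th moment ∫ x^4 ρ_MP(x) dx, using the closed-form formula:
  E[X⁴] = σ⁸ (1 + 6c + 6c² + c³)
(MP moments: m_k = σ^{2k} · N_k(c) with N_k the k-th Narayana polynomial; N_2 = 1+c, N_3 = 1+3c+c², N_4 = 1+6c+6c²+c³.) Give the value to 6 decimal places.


E[X⁴] = σ⁸ (1 + 6c + 6c² + c³) (fourth MP moment). With σ² = 10 (so σ⁸ = 10000) and c = 6/17 = 0.352941: E[X⁴] = 10000 · (1 + 6·0.352941 + 6·(0.352941)² + (0.352941)³) = 10000 · 3.909017.

So E[X^4] = 39090.168940.


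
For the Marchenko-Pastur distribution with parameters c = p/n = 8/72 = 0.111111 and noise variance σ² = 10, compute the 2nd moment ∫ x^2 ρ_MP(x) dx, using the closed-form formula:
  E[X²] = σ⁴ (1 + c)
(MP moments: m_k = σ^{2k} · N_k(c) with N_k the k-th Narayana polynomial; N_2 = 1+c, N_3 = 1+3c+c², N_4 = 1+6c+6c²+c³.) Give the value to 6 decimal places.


E[X²] = σ⁴ (1 + c) (second MP moment). With σ² = 10 (so σ⁴ = 100) and c = 8/72 = 0.111111: E[X²] = 100 · (1 + 0.111111) = 100 · 1.111111.

So E[X^2] = 111.111111.


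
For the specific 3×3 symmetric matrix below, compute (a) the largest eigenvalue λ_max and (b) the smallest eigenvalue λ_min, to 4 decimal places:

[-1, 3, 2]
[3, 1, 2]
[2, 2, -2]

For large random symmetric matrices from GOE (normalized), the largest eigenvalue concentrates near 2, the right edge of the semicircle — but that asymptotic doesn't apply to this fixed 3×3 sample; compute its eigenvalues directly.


Since M is real symmetric, all three eigenvalues are real; they are the roots of det(λI − M) = λ³ − (tr M) λ² + s λ − det M, where s is the sum of the principal 2×2 minors.
tr M = -1 + 1 + (-2) = -2.
s = ((-1)·1 − 3²) + ((-1)·(-2) − 2²) + (1·(-2) − 2²) = -10 + (-2) + (-6) = -18.
det M (expand along row 1) = (-1)·(-6) − 3·(-10) + 2·4 = 44.
Characteristic polynomial: λ³ + 2λ² − 18λ − 44 = 0.
Substitute λ = y + (tr M)/3 = y − 0.666667 to remove the quadratic term: y³ + p·y + q = 0 with p = s − (tr M)²/3 = -19.333333 and q = −2(tr M)³/27 + (tr M)·s/3 − det M = -31.407407.
Three real roots ⇒ use the trigonometric (Viète) form: r = 2√(−p/3) = 5.077182, φ = arccos(3q/(p·r)) = arccos(0.959895) = 0.284168 rad.
y_k = r·cos(φ/3 − 2πk/3) for k = 0, 1, 2 gives y = 5.054422, -2.111341, -2.943081.
λ_k = y_k − 0.666667 gives λ = 4.3878, -2.7780, -3.6097 (check: the sum is -2.0000 = tr M).

Hence λ_max = 4.3878 and λ_min = -3.6097.


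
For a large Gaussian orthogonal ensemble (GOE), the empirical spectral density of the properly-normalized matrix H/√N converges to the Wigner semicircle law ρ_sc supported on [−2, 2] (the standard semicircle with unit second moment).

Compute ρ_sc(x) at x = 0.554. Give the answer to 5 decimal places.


ρ_sc(x) = (1/(2π)) √(4 − x²). With x = 0.554:
  4 − x² = 4 − (0.554)² = 4 − 0.306916 = 3.693084.
  √(4 − x²) = 1.921740.
  1/(2π) = 0.159155.
  ρ_sc(0.554) = 0.159155 · 1.921740 = 0.305854.

Rounded to 5 decimal places: ρ_sc(0.554) ≈ 0.30585.


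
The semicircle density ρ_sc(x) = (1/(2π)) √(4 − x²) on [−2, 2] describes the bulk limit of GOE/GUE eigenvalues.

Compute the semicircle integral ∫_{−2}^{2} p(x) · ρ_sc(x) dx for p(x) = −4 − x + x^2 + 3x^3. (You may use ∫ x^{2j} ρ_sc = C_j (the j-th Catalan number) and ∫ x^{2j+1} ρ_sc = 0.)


Write p(x) = Σ a_i x^i, split into monomials and integrate each against ρ_sc separately.
Using ∫ x^{2j} ρ_sc = C_j = (1/(j+1)) C(2j, j) (Catalan numbers) and ∫ x^{2j+1} ρ_sc = 0 (odd monomials vanish by symmetry):
  i = 0 (even): a_0 · C_{0} = -4 · 1 = -4
  i = 1 (odd): ∫ x^1 ρ_sc = 0 (vanishes)
  i = 2 (even): a_2 · C_{1} = 1 · 1 = 1
  i = 3 (odd): ∫ x^3 ρ_sc = 0 (vanishes)

Summing the contributions: ∫_{−2}^{2} p(x) ρ_sc(x) dx = (-4) + 1 = -3.


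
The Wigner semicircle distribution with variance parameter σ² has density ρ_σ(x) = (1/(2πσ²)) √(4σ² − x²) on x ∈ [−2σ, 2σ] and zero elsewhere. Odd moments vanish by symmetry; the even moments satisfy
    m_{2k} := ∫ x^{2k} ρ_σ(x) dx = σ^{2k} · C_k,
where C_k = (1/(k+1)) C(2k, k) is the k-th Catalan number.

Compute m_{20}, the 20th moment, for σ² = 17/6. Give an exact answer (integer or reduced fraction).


By the scaled semicircle moment identity, m_{2k} = σ^{2k} · C_k with k = 10.
C_10 = (1/(k+1)) · C(2k, k) = (1/11) · C(20, 10) = (1/11) · 184756 = 16796.
σ^{2k} = (σ²)^k = (17/6)^10 = 2015993900449/60466176.

Therefore m_{20} = σ^{20} · C_10 = (2015993900449/60466176) · 16796 = 8465158387985351/15116544.


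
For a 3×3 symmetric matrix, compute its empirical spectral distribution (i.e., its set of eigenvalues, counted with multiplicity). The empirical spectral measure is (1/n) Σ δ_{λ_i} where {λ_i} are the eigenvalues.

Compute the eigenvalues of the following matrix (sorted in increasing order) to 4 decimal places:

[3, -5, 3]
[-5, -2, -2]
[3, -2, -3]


Since M is real symmetric, all three eigenvalues are real; they are the roots of det(λI − M) = λ³ − (tr M) λ² + s λ − det M, where s is the sum of the principal 2×2 minors.
tr M = 3 + (-2) + (-3) = -2.
s = (3·(-2) − (-5)²) + (3·(-3) − 3²) + ((-2)·(-3) − (-2)²) = -31 + (-18) + 2 = -47.
det M (expand along row 1) = 3·2 − (-5)·21 + 3·16 = 159.
Characteristic polynomial: λ³ + 2λ² − 47λ − 159 = 0.
Substitute λ = y + (tr M)/3 = y − 0.666667 to remove the quadratic term: y³ + p·y + q = 0 with p = s − (tr M)²/3 = -48.333333 and q = −2(tr M)³/27 + (tr M)·s/3 − det M = -127.074074.
Three real roots ⇒ use the trigonometric (Viète) form: r = 2√(−p/3) = 8.027730, φ = arccos(3q/(p·r)) = arccos(0.982514) = 0.187282 rad.
y_k = r·cos(φ/3 − 2πk/3) for k = 0, 1, 2 gives y = 8.012092, -3.572320, -4.439772.
λ_k = y_k − 0.666667 gives λ = 7.3454, -4.2390, -5.1064 (check: the sum is -2.0000 = tr M).

Eigenvalues sorted in increasing order: [-5.1064, -4.2390, 7.3454].


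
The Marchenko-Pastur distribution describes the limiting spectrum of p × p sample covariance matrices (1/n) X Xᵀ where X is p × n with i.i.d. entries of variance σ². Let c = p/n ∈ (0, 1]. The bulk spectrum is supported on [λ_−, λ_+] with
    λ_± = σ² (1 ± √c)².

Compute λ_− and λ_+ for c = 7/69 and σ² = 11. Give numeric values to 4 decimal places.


c = 7/69 = 0.101449; √c = 0.318511.
λ_− = σ² (1 − √c)² = 11 · (1 − 0.318511)² = 11 · (0.681489)² = 5.108699.
λ_+ = σ² (1 + √c)² = 11 · (1 + 0.318511)² = 11 · (1.318511)² = 19.123185.

Rounded to 4 decimal places: λ_− ≈ 5.1087, λ_+ ≈ 19.1232.


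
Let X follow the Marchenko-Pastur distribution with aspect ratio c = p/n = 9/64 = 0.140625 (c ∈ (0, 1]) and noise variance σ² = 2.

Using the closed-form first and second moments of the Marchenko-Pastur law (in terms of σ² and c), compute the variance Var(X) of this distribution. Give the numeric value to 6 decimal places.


Recall the MP moments m_1 = E[X] = σ² and m_2 = E[X²] = σ⁴ (1 + c).
m_1 = E[X] = σ² = 2, so m_1² = 4.
m_2 = E[X²] = σ⁴ (1 + c) = 4 · (1 + 0.140625) = 4 · 1.140625 = 4.562500.
(Note m_2 − m_1² simplifies to c · σ⁴ = 0.140625 · 4.)

Var(X) = m_2 − m_1² = 4.562500 − 4 = 0.562500.


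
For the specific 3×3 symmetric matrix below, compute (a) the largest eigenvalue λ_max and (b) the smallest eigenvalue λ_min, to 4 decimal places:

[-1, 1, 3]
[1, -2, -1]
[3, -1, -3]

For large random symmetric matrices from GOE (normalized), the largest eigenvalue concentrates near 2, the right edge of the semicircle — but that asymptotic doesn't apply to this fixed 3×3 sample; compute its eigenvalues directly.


Since M is real symmetric, all three eigenvalues are real; they are the roots of det(λI − M) = λ³ − (tr M) λ² + s λ − det M, where s is the sum of the principal 2×2 minors.
tr M = -1 + (-2) + (-3) = -6.
s = ((-1)·(-2) − 1²) + ((-1)·(-3) − 3²) + ((-2)·(-3) − (-1)²) = 1 + (-6) + 5 = 0.
det M (expand along row 1) = (-1)·5 − 1·0 + 3·5 = 10.
Characteristic polynomial: λ³ + 6λ² − 10 = 0.
Substitute λ = y + (tr M)/3 = y − 2.000000 to remove the quadratic term: y³ + p·y + q = 0 with p = s − (tr M)²/3 = -12.000000 and q = −2(tr M)³/27 + (tr M)·s/3 − det M = 6.000000.
Three real roots ⇒ use the trigonometric (Viète) form: r = 2√(−p/3) = 4.000000, φ = arccos(3q/(p·r)) = arccos(-0.375000) = 1.955193 rad.
y_k = r·cos(φ/3 − 2πk/3) for k = 0, 1, 2 gives y = 3.180140, 0.511128, -3.691268.
λ_k = y_k − 2.000000 gives λ = 1.1801, -1.4889, -5.6913 (check: the sum is -6.0000 = tr M).

Hence λ_max = 1.1801 and λ_min = -5.6913.
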